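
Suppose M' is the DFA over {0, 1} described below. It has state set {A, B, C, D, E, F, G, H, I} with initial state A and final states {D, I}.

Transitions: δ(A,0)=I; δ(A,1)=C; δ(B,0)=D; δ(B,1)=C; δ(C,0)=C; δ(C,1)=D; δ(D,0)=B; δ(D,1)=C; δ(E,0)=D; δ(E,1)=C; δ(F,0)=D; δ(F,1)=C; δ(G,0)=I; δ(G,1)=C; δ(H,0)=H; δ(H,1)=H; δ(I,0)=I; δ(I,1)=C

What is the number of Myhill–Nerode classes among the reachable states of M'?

Reachable states from the start: {A,B,C,D,I}. Unreachable: {E,F,G,H} — drop them.
Initial partition by acceptance: {D,I} | {A,B,C}.
Refine {D,I} on symbol 0: members go to different blocks, giving {D} and {I}.
Refine {A,B,C} on symbol 0: members go to different blocks, giving {A} and {B} and {C}.
Stable partition: {D} | {A} | {I} | {B} | {C} — 5 equivalence classes.

5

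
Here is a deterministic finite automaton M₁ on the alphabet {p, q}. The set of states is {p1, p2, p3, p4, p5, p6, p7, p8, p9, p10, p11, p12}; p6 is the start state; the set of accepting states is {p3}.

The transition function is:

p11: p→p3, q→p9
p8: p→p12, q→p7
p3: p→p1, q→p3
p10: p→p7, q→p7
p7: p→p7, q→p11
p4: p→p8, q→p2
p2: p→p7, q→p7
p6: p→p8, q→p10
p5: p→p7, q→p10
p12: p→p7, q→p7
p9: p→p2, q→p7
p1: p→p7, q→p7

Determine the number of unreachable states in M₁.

2

BFS from p6 reaches {p1, p2, p3, p6, p7, p8, p9, p10, p11, p12}; the 2 state(s) p4, p5 are never visited.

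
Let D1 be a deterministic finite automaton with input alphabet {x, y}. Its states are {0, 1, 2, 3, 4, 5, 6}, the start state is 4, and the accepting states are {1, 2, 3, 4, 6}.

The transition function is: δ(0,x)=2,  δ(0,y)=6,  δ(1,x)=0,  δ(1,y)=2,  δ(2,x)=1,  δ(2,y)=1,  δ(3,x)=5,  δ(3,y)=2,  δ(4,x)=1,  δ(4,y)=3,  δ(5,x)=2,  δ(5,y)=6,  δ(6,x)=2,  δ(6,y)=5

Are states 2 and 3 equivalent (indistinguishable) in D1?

Every state is reachable, so we keep all 7.
Start with accepting vs non-accepting: {1,2,3,4,6} | {0,5}.
On input x, block {1,2,3,4,6} splits into {2,4,6} and {1,3}.
On input x, block {2,4,6} splits into {2,4} and {6}.
Stable partition: {2,4} | {0,5} | {1,3} | {6} — 4 equivalence classes.
2 and 3 end up in different blocks, so they are distinguishable. For instance, the string 'x' is accepted from only 2.

No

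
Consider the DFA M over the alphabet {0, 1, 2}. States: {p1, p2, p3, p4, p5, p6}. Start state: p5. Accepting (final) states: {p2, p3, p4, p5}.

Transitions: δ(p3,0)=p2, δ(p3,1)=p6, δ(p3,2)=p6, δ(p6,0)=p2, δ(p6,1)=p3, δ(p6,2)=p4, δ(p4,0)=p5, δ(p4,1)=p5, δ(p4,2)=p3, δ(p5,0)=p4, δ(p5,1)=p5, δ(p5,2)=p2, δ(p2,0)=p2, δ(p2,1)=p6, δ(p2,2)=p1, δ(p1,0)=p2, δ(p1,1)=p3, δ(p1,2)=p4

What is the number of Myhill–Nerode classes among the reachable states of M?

Every state is reachable, so we keep all 6.
Start with accepting vs non-accepting: {p2,p3,p4,p5} | {p1,p6}.
Refine {p2,p3,p4,p5} on symbol 1: members go to different blocks, giving {p2,p3} and {p4,p5}.
No further refinement is possible. Final partition (3 blocks): {p2,p3} | {p1,p6} | {p4,p5}.

3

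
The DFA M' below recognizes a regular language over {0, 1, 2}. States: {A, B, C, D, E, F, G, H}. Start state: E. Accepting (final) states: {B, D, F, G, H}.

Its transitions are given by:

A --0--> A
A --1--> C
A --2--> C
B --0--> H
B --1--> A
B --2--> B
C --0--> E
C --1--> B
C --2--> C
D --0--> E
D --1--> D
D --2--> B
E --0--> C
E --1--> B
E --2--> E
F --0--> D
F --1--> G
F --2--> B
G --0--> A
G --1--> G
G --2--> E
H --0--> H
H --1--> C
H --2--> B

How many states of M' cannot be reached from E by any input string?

3

No path from E leads to D, F, G; the other 5 states are all reachable.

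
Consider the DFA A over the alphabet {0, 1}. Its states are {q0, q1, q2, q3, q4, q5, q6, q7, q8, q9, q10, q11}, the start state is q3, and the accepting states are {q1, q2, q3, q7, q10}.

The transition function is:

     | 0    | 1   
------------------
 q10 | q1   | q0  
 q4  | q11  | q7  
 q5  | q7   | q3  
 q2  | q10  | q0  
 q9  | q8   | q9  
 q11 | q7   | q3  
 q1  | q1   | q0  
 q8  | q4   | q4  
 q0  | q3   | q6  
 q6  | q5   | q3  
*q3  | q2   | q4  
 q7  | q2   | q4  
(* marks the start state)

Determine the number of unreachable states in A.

2

No path from q3 leads to q8, q9; the other 10 states are all reachable.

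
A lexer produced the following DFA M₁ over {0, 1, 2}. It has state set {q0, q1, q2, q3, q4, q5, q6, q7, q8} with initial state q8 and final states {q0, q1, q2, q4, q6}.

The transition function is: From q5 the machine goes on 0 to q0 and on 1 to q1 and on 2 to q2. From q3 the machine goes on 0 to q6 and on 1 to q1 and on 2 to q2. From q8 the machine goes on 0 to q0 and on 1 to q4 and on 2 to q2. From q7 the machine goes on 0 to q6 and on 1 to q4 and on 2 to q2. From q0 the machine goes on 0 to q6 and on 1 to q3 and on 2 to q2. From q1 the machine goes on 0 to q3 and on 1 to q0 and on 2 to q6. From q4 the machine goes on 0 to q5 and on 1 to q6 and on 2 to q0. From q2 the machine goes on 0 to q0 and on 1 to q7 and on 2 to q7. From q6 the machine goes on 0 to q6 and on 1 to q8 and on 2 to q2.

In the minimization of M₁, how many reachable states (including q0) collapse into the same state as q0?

All states are reachable from the start state.
Initial partition by acceptance: {q0,q1,q2,q4,q6} | {q3,q5,q7,q8}.
Refine {q0,q1,q2,q4,q6} on symbol 0: members go to different blocks, giving {q0,q2,q6} and {q1,q4}.
On input 2, block {q0,q2,q6} splits into {q0,q6} and {q2}.
Stable partition: {q0,q6} | {q3,q5,q7,q8} | {q1,q4} | {q2} — 4 equivalence classes.
State q0 belongs to the block {q0,q6}, which has 2 states.

2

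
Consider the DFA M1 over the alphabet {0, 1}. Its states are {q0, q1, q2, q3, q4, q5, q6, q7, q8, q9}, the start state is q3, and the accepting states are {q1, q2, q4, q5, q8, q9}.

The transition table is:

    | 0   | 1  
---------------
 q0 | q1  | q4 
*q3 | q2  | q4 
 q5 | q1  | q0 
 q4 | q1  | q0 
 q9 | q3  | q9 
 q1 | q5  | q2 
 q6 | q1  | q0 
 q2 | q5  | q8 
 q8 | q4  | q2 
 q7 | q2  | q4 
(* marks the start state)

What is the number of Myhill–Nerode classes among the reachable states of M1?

3

First remove the unreachable states {q6,q7,q9}; 7 states remain.
P0 = {q1,q2,q4,q5,q8} | {q0,q3}.
Refine {q1,q2,q4,q5,q8} on symbol 1: members go to different blocks, giving {q1,q2,q8} and {q4,q5}.
The partition is now stable with 3 blocks: {q1,q2,q8} | {q0,q3} | {q4,q5}.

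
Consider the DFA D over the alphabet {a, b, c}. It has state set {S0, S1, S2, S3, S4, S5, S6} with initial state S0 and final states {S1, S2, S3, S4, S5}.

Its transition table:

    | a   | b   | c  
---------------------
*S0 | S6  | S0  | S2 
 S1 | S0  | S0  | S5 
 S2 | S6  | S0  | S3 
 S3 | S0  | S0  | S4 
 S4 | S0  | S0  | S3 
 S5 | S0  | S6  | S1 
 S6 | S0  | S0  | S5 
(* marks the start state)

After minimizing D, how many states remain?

All states are reachable from the start state.
Start with accepting vs non-accepting: {S1,S2,S3,S4,S5} | {S0,S6}.
Stable partition: {S1,S2,S3,S4,S5} | {S0,S6} — 2 equivalence classes.

2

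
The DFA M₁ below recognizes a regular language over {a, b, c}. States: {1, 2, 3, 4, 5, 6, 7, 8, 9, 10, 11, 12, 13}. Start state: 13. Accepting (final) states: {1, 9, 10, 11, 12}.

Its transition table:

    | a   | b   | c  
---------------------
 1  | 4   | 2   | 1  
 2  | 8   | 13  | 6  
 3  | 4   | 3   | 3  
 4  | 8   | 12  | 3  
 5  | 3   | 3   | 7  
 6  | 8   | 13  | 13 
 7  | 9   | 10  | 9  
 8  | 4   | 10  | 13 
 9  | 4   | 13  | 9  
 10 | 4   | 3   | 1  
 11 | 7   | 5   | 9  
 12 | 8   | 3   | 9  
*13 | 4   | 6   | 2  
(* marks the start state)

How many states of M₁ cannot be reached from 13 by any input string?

3

Starting at 13 and following transitions, the reachable set is {1, 2, 3, 4, 6, 8, 9, 10, 12, 13}. That leaves 5, 7, 11 unreachable — 3 in total.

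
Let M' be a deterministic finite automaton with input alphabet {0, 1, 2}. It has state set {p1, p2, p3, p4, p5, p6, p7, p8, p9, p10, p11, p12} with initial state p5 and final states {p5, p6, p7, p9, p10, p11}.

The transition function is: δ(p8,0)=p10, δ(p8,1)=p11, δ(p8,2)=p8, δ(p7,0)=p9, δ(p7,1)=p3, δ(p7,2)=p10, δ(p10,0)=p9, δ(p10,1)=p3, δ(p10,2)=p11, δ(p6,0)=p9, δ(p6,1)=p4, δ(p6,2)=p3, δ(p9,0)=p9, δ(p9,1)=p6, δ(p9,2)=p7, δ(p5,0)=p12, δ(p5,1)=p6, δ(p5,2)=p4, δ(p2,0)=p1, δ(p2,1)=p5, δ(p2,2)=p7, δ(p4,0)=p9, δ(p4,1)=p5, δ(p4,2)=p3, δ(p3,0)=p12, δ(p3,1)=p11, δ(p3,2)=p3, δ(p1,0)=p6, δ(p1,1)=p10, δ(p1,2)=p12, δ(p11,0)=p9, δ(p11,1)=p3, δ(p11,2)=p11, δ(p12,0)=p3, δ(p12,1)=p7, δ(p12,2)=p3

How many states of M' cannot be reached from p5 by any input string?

BFS from p5 reaches {p3, p4, p5, p6, p7, p9, p10, p11, p12}; the 3 state(s) p1, p2, p8 are never visited.

3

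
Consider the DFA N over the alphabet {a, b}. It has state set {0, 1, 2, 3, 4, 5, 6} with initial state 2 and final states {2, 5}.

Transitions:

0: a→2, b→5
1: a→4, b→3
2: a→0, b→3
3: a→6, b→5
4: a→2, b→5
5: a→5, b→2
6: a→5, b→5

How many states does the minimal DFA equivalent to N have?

States {1,4} cannot be reached from the start state, so discard them.
Start with accepting vs non-accepting: {2,5} | {0,3,6}.
Split {2,5} by δ(·,a) → {2} and {5}.
On input a, block {0,3,6} splits into {0} and {3} and {6}.
No further refinement is possible. Final partition (5 blocks): {2} | {0} | {5} | {3} | {6}.

5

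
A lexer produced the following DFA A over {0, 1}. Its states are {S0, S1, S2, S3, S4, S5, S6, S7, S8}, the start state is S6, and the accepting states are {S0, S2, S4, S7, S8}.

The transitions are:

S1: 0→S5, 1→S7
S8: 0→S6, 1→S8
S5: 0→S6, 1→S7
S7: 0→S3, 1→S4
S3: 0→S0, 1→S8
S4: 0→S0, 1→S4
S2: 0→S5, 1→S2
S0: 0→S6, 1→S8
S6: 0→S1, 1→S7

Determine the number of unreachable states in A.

1

Starting at S6 and following transitions, the reachable set is {S0, S1, S3, S4, S5, S6, S7, S8}. That leaves S2 unreachable — 1 in total.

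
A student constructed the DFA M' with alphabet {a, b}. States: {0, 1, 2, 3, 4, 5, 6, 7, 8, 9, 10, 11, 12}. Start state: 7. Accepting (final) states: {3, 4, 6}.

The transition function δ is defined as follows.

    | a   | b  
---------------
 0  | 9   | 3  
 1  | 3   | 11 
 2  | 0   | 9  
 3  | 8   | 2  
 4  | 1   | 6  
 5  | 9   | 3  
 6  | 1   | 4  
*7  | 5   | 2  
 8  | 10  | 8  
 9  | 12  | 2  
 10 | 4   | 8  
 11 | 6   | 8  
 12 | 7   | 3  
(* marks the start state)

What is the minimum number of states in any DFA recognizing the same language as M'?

7

P0 = {3,4,6} | {0,1,2,5,7,8,9,10,11,12}.
Refine {3,4,6} on symbol b: members go to different blocks, giving {4,6} and {3}.
Split {0,1,2,5,7,8,9,10,11,12} by δ(·,a) → {0,2,5,7,8,9,12} and {10,11} and {1}.
Split {0,2,5,7,8,9,12} by δ(·,a) → {0,2,5,7,9,12} and {8}.
Split {0,2,5,7,9,12} by δ(·,b) → {0,5,12} and {2,7,9}.
No further refinement is possible. Final partition (7 blocks): {4,6} | {0,5,12} | {3} | {10,11} | {1} | {8} | {2,7,9}.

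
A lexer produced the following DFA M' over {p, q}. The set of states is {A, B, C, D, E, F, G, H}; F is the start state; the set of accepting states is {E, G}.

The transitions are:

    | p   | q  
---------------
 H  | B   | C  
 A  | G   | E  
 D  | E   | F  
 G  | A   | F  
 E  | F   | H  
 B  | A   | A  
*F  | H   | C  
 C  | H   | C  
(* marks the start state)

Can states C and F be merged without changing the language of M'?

First remove the unreachable states {D}; 7 states remain.
Start with accepting vs non-accepting: {E,G} | {A,B,C,F,H}.
On input p, block {A,B,C,F,H} splits into {B,C,F,H} and {A}.
Refine {E,G} on symbol p: members go to different blocks, giving {E} and {G}.
On input p, block {B,C,F,H} splits into {C,F,H} and {B}.
Split {C,F,H} by δ(·,p) → {C,F} and {H}.
No further refinement is possible. Final partition (6 blocks): {E} | {C,F} | {A} | {G} | {B} | {H}.
C and F lie in the same block of the stable partition, so they are equivalent — no string distinguishes them.

Yes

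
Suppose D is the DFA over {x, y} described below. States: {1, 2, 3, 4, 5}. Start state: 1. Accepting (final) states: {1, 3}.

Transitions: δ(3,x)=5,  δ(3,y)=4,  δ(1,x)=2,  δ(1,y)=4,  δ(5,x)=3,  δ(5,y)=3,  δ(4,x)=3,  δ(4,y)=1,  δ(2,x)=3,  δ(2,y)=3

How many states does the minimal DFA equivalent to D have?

All states are reachable from the start state.
P0 = {1,3} | {2,4,5}.
The partition is now stable with 2 blocks: {1,3} | {2,4,5}.

2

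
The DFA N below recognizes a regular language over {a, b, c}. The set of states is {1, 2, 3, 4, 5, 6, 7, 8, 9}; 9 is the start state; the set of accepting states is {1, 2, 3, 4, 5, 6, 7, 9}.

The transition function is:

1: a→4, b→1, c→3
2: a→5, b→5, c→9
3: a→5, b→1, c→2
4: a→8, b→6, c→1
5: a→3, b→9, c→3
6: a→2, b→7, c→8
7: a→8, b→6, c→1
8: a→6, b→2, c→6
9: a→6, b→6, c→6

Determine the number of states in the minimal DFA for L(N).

Start with accepting vs non-accepting: {1,2,3,4,5,6,7,9} | {8}.
On input a, block {1,2,3,4,5,6,7,9} splits into {1,2,3,5,6,9} and {4,7}.
Split {1,2,3,5,6,9} by δ(·,a) → {2,3,5,6,9} and {1}.
On input b, block {2,3,5,6,9} splits into {2,5,9} and {3} and {6}.
Refine {2,5,9} on symbol a: members go to different blocks, giving {2} and {5} and {9}.
The partition is now stable with 8 blocks: {2} | {8} | {4,7} | {1} | {3} | {6} | {5} | {9}.

8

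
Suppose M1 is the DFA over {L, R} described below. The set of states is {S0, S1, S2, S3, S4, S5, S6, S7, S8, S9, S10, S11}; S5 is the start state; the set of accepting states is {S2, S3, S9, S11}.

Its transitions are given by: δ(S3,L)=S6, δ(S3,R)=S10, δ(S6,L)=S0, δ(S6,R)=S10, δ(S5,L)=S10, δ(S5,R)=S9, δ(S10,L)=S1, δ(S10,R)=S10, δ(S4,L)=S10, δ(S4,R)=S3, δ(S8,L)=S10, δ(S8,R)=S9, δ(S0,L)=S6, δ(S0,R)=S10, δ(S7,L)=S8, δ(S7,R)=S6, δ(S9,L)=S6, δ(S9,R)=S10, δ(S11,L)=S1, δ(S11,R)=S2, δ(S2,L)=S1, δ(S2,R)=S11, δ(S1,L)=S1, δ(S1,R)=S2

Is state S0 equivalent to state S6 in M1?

Yes

Reachable states from the start: {S0,S1,S2,S5,S6,S9,S10,S11}. Unreachable: {S3,S4,S7,S8} — drop them.
Initial partition by acceptance: {S2,S9,S11} | {S0,S1,S5,S6,S10}.
Refine {S2,S9,S11} on symbol R: members go to different blocks, giving {S2,S11} and {S9}.
On input R, block {S0,S1,S5,S6,S10} splits into {S0,S6,S10} and {S1} and {S5}.
Split {S0,S6,S10} by δ(·,L) → {S0,S6} and {S10}.
The partition is now stable with 6 blocks: {S2,S11} | {S0,S6} | {S9} | {S1} | {S5} | {S10}.
S0 and S6 lie in the same block of the stable partition, so they are equivalent — no string distinguishes them.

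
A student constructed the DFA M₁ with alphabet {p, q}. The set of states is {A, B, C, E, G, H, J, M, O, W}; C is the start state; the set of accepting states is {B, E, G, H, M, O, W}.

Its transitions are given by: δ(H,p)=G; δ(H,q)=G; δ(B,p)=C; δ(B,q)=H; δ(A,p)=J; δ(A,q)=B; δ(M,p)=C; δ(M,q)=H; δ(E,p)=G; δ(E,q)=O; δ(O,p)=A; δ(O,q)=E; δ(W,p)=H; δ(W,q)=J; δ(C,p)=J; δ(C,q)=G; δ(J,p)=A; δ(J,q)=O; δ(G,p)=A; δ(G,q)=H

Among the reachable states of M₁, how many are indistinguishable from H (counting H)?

Reachable states from the start: {A,B,C,E,G,H,J,O}. Unreachable: {M,W} — drop them.
P0 = {B,E,G,H,O} | {A,C,J}.
Split {B,E,G,H,O} by δ(·,p) → {B,G,O} and {E,H}.
Stable partition: {B,G,O} | {A,C,J} | {E,H} — 3 equivalence classes.
State H belongs to the block {E,H}, which has 2 states.

2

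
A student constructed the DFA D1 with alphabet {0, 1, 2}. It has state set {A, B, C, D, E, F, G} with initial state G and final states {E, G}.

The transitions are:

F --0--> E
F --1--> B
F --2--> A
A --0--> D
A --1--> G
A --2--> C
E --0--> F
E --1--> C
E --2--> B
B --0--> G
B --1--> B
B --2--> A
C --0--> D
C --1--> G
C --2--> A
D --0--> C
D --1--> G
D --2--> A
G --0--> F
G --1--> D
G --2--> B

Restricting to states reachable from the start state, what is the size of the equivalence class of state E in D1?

2

Every state is reachable, so we keep all 7.
P0 = {E,G} | {A,B,C,D,F}.
On input 0, block {A,B,C,D,F} splits into {A,C,D} and {B,F}.
No further refinement is possible. Final partition (3 blocks): {E,G} | {A,C,D} | {B,F}.
The equivalence class containing E is {E,G}, of size 2.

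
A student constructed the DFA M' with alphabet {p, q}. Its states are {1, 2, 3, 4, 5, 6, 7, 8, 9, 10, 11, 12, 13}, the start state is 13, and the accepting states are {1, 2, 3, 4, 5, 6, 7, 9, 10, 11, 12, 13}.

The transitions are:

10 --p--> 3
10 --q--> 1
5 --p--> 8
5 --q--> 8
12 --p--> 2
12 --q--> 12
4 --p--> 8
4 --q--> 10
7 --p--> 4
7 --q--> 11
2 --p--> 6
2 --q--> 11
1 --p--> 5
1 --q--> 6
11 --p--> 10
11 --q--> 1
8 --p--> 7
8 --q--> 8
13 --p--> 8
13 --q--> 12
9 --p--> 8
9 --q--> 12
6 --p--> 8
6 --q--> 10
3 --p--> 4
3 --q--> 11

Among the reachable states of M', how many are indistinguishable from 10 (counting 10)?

1

First remove the unreachable states {9}; 12 states remain.
Initial partition by acceptance: {1,2,3,4,5,6,7,10,11,12,13} | {8}.
On input p, block {1,2,3,4,5,6,7,10,11,12,13} splits into {1,2,3,7,10,11,12} and {4,5,6,13}.
Split {1,2,3,7,10,11,12} by δ(·,p) → {1,2,3,7} and {10,11,12}.
Split {1,2,3,7} by δ(·,q) → {2,3,7} and {1}.
Refine {4,5,6,13} on symbol q: members go to different blocks, giving {4,6,13} and {5}.
Refine {10,11,12} on symbol p: members go to different blocks, giving {10,12} and {11}.
On input q, block {10,12} splits into {10} and {12}.
Refine {4,6,13} on symbol q: members go to different blocks, giving {4,6} and {13}.
The partition is now stable with 9 blocks: {2,3,7} | {8} | {4,6} | {10} | {1} | {5} | {11} | {12} | {13}.
The equivalence class containing 10 is {10}, of size 1.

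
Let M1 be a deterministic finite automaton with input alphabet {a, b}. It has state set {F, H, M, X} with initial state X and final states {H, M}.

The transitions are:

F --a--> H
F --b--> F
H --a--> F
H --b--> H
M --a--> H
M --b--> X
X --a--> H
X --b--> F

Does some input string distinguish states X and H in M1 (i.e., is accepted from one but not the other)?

States {M} cannot be reached from the start state, so discard them.
Initial partition by acceptance: {H} | {F,X}.
The partition is now stable with 2 blocks: {H} | {F,X}.
X and H end up in different blocks, so they are distinguishable. For instance, the string 'ε' is accepted from only H.

Yes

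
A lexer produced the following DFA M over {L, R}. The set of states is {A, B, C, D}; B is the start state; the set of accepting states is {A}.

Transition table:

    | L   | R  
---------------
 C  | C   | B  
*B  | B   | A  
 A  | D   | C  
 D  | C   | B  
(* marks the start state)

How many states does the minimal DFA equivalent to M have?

Initial partition by acceptance: {A} | {B,C,D}.
Refine {B,C,D} on symbol R: members go to different blocks, giving {C,D} and {B}.
The partition is now stable with 3 blocks: {A} | {C,D} | {B}.

3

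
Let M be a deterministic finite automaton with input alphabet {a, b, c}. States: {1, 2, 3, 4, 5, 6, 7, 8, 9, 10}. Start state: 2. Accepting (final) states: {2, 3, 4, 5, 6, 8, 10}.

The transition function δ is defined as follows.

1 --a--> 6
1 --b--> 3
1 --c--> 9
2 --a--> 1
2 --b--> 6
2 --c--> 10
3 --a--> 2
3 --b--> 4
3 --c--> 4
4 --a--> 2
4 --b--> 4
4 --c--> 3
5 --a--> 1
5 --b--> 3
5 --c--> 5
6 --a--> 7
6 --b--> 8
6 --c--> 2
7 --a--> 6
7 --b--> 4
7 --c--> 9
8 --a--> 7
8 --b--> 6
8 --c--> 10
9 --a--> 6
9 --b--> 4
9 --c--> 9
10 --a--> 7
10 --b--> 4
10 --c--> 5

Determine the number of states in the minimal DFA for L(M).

5

Every state is reachable, so we keep all 10.
Start with accepting vs non-accepting: {2,3,4,5,6,8,10} | {1,7,9}.
Refine {2,3,4,5,6,8,10} on symbol a: members go to different blocks, giving {2,5,6,8,10} and {3,4}.
Refine {2,5,6,8,10} on symbol b: members go to different blocks, giving {2,6,8} and {5,10}.
Split {2,6,8} by δ(·,c) → {2,8} and {6}.
Stable partition: {2,8} | {1,7,9} | {3,4} | {5,10} | {6} — 5 equivalence classes.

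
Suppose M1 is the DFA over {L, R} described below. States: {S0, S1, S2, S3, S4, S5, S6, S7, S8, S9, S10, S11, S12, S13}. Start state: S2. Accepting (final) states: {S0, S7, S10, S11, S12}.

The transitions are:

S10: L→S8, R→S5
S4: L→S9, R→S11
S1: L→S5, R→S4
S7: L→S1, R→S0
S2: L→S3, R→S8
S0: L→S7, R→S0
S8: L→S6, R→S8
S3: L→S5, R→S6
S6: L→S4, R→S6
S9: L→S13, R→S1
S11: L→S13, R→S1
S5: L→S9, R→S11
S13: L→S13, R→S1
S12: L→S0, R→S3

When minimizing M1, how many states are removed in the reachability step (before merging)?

4

BFS from S2 reaches {S1, S2, S3, S4, S5, S6, S8, S9, S11, S13}; the 4 state(s) S0, S7, S10, S12 are never visited.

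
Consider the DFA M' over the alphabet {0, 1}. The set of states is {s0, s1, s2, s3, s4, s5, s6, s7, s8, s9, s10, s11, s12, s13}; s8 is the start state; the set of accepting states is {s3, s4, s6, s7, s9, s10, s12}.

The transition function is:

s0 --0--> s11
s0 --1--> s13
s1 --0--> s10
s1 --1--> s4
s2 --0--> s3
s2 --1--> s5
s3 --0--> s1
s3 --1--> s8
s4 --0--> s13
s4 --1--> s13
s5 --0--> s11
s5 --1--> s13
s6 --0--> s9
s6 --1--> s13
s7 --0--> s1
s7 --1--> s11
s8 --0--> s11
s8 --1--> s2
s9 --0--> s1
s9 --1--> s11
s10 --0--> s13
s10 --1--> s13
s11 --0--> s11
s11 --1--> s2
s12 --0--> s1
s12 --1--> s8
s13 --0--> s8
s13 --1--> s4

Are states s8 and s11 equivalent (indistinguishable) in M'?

Yes

First remove the unreachable states {s0,s6,s7,s9,s12}; 9 states remain.
P0 = {s3,s4,s10} | {s1,s2,s5,s8,s11,s13}.
Refine {s1,s2,s5,s8,s11,s13} on symbol 0: members go to different blocks, giving {s5,s8,s11,s13} and {s1,s2}.
Refine {s3,s4,s10} on symbol 0: members go to different blocks, giving {s4,s10} and {s3}.
Refine {s5,s8,s11,s13} on symbol 1: members go to different blocks, giving {s8,s11} and {s5} and {s13}.
Split {s1,s2} by δ(·,0) → {s1} and {s2}.
Stable partition: {s4,s10} | {s8,s11} | {s1} | {s3} | {s5} | {s13} | {s2} — 7 equivalence classes.
s8 and s11 lie in the same block of the stable partition, so they are equivalent — no string distinguishes them.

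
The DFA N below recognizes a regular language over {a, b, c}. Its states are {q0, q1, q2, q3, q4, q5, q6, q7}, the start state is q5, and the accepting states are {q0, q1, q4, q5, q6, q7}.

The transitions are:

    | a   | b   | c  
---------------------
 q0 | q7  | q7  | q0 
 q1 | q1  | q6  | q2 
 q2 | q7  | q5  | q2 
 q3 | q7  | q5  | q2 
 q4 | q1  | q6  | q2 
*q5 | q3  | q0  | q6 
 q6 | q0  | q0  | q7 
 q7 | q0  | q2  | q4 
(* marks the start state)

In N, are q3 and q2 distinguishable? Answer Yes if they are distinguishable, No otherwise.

Every state is reachable, so we keep all 8.
Initial partition by acceptance: {q0,q1,q4,q5,q6,q7} | {q2,q3}.
On input a, block {q0,q1,q4,q5,q6,q7} splits into {q0,q1,q4,q6,q7} and {q5}.
Split {q0,q1,q4,q6,q7} by δ(·,b) → {q0,q1,q4,q6} and {q7}.
Split {q0,q1,q4,q6} by δ(·,a) → {q1,q4,q6} and {q0}.
On input a, block {q1,q4,q6} splits into {q1,q4} and {q6}.
No further refinement is possible. Final partition (6 blocks): {q1,q4} | {q2,q3} | {q5} | {q7} | {q0} | {q6}.
q3 and q2 lie in the same block of the stable partition, so they are equivalent — no string distinguishes them.

No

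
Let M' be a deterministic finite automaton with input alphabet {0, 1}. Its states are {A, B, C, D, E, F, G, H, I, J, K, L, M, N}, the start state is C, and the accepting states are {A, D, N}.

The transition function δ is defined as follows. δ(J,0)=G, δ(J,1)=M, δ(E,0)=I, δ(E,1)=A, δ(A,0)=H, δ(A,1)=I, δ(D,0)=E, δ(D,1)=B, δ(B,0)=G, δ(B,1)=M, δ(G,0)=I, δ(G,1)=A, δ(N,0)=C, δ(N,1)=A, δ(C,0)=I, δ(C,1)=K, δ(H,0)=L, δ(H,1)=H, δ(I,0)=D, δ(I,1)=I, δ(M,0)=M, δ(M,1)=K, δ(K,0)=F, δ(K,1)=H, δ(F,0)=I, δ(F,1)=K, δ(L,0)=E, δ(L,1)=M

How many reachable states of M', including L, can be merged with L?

2

First remove the unreachable states {J,N}; 12 states remain.
P0 = {A,D} | {B,C,E,F,G,H,I,K,L,M}.
Refine {B,C,E,F,G,H,I,K,L,M} on symbol 0: members go to different blocks, giving {B,C,E,F,G,H,K,L,M} and {I}.
Split {A,D} by δ(·,1) → {A} and {D}.
On input 0, block {B,C,E,F,G,H,K,L,M} splits into {B,H,K,L,M} and {C,E,F,G}.
Refine {B,H,K,L,M} on symbol 0: members go to different blocks, giving {B,K,L} and {H,M}.
On input 1, block {C,E,F,G} splits into {C,F} and {E,G}.
Split {B,K,L} by δ(·,0) → {B,L} and {K}.
Split {H,M} by δ(·,0) → {H} and {M}.
Stable partition: {A} | {B,L} | {I} | {D} | {C,F} | {H} | {E,G} | {K} | {M} — 9 equivalence classes.
State L belongs to the block {B,L}, which has 2 states.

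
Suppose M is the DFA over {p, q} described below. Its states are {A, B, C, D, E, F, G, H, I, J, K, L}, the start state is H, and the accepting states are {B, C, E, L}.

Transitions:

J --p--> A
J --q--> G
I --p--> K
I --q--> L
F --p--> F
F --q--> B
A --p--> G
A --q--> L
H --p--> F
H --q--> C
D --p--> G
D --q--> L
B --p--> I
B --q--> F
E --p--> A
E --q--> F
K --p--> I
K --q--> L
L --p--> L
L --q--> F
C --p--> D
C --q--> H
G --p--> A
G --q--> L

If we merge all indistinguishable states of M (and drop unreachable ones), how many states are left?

4

First remove the unreachable states {E,J}; 10 states remain.
P0 = {B,C,L} | {A,D,F,G,H,I,K}.
On input p, block {B,C,L} splits into {B,C} and {L}.
Refine {A,D,F,G,H,I,K} on symbol q: members go to different blocks, giving {A,D,G,I,K} and {F,H}.
No further refinement is possible. Final partition (4 blocks): {B,C} | {A,D,G,I,K} | {L} | {F,H}.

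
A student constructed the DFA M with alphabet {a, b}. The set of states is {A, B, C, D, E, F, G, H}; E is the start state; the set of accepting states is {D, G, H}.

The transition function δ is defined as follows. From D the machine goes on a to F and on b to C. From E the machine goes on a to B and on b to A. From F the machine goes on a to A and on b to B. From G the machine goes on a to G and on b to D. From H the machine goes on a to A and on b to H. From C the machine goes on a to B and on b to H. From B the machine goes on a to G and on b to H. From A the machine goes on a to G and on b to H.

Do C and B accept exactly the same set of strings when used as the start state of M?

No

All states are reachable from the start state.
P0 = {D,G,H} | {A,B,C,E,F}.
On input a, block {D,G,H} splits into {D,H} and {G}.
Refine {D,H} on symbol b: members go to different blocks, giving {D} and {H}.
Refine {A,B,C,E,F} on symbol a: members go to different blocks, giving {C,E,F} and {A,B}.
On input b, block {C,E,F} splits into {E,F} and {C}.
The partition is now stable with 6 blocks: {D} | {E,F} | {G} | {H} | {A,B} | {C}.
C and B end up in different blocks, so they are distinguishable. For instance, the string 'a' is accepted from only B.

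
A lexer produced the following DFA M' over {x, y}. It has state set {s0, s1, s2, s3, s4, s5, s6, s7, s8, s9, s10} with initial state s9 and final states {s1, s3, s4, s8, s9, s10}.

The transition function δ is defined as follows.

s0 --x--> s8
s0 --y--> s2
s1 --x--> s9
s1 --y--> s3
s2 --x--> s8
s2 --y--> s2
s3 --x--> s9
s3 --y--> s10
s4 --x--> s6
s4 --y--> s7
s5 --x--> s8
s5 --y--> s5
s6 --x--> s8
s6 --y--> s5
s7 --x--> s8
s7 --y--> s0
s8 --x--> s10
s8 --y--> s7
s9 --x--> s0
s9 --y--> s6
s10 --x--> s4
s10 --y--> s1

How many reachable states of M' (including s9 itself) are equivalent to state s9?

2

All states are reachable from the start state.
Initial partition by acceptance: {s1,s3,s4,s8,s9,s10} | {s0,s2,s5,s6,s7}.
Refine {s1,s3,s4,s8,s9,s10} on symbol x: members go to different blocks, giving {s1,s3,s8,s10} and {s4,s9}.
Refine {s1,s3,s8,s10} on symbol x: members go to different blocks, giving {s1,s3,s10} and {s8}.
The partition is now stable with 4 blocks: {s1,s3,s10} | {s0,s2,s5,s6,s7} | {s4,s9} | {s8}.
State s9 belongs to the block {s4,s9}, which has 2 states.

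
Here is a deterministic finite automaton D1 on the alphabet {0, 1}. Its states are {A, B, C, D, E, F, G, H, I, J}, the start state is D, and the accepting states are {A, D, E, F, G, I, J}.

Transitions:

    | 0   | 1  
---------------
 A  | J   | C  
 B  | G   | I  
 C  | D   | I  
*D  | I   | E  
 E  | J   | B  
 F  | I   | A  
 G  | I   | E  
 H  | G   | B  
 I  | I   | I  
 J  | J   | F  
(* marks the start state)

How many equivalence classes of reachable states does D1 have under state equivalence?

Reachable states from the start: {A,B,C,D,E,F,G,I,J}. Unreachable: {H} — drop them.
Initial partition by acceptance: {A,D,E,F,G,I,J} | {B,C}.
Refine {A,D,E,F,G,I,J} on symbol 1: members go to different blocks, giving {D,F,G,I,J} and {A,E}.
Split {D,F,G,I,J} by δ(·,1) → {D,F,G} and {I,J}.
Refine {I,J} on symbol 1: members go to different blocks, giving {I} and {J}.
No further refinement is possible. Final partition (5 blocks): {D,F,G} | {B,C} | {A,E} | {I} | {J}.

5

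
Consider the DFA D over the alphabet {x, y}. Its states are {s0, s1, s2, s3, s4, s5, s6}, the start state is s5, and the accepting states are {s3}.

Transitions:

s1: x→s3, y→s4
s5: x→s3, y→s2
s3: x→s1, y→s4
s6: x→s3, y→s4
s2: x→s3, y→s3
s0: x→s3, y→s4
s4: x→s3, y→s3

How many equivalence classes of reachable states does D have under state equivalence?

3

Reachable states from the start: {s1,s2,s3,s4,s5}. Unreachable: {s0,s6} — drop them.
Start with accepting vs non-accepting: {s3} | {s1,s2,s4,s5}.
On input y, block {s1,s2,s4,s5} splits into {s1,s5} and {s2,s4}.
Stable partition: {s3} | {s1,s5} | {s2,s4} — 3 equivalence classes.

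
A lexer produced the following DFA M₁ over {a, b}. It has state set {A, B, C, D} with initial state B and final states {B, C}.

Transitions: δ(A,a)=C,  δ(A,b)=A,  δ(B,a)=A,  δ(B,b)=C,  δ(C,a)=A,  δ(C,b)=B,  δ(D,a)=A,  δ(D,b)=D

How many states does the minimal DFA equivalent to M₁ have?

First remove the unreachable states {D}; 3 states remain.
Start with accepting vs non-accepting: {B,C} | {A}.
Stable partition: {B,C} | {A} — 2 equivalence classes.

2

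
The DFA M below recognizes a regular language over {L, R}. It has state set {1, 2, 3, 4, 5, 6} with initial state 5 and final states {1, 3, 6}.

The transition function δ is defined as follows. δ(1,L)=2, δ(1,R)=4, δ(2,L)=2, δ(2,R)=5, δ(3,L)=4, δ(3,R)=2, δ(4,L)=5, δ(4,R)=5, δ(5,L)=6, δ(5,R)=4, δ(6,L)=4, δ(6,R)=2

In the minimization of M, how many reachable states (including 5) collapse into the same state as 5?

1

States {1,3} cannot be reached from the start state, so discard them.
Start with accepting vs non-accepting: {6} | {2,4,5}.
Refine {2,4,5} on symbol L: members go to different blocks, giving {2,4} and {5}.
Refine {2,4} on symbol L: members go to different blocks, giving {2} and {4}.
Stable partition: {6} | {2} | {5} | {4} — 4 equivalence classes.
State 5 belongs to the block {5}, which has 1 states.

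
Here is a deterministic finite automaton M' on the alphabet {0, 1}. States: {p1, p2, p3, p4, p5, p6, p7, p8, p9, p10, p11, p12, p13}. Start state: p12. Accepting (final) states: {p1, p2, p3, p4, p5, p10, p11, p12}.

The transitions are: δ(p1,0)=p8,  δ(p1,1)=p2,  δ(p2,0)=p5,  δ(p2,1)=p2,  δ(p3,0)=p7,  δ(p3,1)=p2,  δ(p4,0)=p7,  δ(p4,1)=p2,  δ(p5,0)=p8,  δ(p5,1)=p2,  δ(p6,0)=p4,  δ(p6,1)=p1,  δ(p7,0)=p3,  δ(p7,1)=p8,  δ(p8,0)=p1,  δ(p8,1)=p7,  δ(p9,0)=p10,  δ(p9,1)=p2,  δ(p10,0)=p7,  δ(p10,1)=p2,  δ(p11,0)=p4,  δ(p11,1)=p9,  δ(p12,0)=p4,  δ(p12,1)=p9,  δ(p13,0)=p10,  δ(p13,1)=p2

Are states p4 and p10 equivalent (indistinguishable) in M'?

States {p6,p11,p13} cannot be reached from the start state, so discard them.
P0 = {p1,p2,p3,p4,p5,p10,p12} | {p7,p8,p9}.
Split {p1,p2,p3,p4,p5,p10,p12} by δ(·,0) → {p1,p3,p4,p5,p10} and {p2,p12}.
Split {p7,p8,p9} by δ(·,1) → {p7,p8} and {p9}.
Refine {p2,p12} on symbol 1: members go to different blocks, giving {p2} and {p12}.
No further refinement is possible. Final partition (5 blocks): {p1,p3,p4,p5,p10} | {p7,p8} | {p2} | {p9} | {p12}.
p4 and p10 lie in the same block of the stable partition, so they are equivalent — no string distinguishes them.

Yes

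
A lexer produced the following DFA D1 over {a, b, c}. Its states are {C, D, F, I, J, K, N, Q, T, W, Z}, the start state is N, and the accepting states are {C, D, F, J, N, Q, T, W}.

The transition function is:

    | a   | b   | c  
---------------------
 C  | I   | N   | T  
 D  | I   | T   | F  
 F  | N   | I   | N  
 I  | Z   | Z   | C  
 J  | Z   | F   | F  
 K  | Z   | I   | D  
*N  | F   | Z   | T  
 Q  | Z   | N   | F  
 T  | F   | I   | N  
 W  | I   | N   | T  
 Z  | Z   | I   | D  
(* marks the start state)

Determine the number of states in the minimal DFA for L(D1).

3

First remove the unreachable states {J,K,Q,W}; 7 states remain.
Start with accepting vs non-accepting: {C,D,F,N,T} | {I,Z}.
On input a, block {C,D,F,N,T} splits into {F,N,T} and {C,D}.
Stable partition: {F,N,T} | {I,Z} | {C,D} — 3 equivalence classes.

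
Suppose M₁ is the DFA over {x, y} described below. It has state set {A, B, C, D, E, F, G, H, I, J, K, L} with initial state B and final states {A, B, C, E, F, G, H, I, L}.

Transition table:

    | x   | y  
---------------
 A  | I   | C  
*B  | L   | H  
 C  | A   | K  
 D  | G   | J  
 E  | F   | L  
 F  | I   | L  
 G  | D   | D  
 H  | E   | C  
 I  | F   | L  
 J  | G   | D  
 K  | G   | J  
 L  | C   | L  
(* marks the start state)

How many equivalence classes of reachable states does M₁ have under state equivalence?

7

All states are reachable from the start state.
Initial partition by acceptance: {A,B,C,E,F,G,H,I,L} | {D,J,K}.
Refine {A,B,C,E,F,G,H,I,L} on symbol x: members go to different blocks, giving {A,B,C,E,F,H,I,L} and {G}.
Refine {A,B,C,E,F,H,I,L} on symbol y: members go to different blocks, giving {A,B,E,F,H,I,L} and {C}.
On input x, block {A,B,E,F,H,I,L} splits into {A,B,E,F,H,I} and {L}.
On input x, block {A,B,E,F,H,I} splits into {A,E,F,H,I} and {B}.
On input y, block {A,E,F,H,I} splits into {E,F,I} and {A,H}.
No further refinement is possible. Final partition (7 blocks): {E,F,I} | {D,J,K} | {G} | {C} | {L} | {B} | {A,H}.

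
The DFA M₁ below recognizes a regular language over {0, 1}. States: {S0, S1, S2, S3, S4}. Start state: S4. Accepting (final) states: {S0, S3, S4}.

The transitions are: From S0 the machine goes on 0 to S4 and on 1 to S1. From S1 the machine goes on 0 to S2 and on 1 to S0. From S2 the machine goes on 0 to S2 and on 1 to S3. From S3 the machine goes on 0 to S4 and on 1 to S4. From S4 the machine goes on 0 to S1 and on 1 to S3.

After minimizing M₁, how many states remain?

Start with accepting vs non-accepting: {S0,S3,S4} | {S1,S2}.
Split {S0,S3,S4} by δ(·,0) → {S0,S3} and {S4}.
Split {S0,S3} by δ(·,1) → {S0} and {S3}.
On input 1, block {S1,S2} splits into {S1} and {S2}.
Stable partition: {S0} | {S1} | {S4} | {S3} | {S2} — 5 equivalence classes.

5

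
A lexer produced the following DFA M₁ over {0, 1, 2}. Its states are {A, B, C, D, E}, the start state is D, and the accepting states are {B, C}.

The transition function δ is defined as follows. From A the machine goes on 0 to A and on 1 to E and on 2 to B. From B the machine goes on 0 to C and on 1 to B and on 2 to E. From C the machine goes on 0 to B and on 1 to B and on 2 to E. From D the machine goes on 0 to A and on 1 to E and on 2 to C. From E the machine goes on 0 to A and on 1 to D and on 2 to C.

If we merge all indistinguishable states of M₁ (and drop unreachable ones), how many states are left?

Start with accepting vs non-accepting: {B,C} | {A,D,E}.
The partition is now stable with 2 blocks: {B,C} | {A,D,E}.

2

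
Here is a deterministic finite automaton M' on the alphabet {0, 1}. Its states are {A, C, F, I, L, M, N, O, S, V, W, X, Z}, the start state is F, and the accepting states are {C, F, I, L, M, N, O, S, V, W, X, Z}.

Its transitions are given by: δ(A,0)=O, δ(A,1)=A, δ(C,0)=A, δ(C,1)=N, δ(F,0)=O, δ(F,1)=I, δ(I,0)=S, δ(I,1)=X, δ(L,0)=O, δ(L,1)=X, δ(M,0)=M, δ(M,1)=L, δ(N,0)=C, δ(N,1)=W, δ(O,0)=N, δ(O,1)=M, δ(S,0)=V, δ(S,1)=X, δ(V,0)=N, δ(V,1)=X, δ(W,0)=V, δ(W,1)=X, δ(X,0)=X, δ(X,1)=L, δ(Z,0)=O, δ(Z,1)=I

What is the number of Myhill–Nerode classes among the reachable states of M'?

First remove the unreachable states {Z}; 12 states remain.
Start with accepting vs non-accepting: {C,F,I,L,M,N,O,S,V,W,X} | {A}.
Refine {C,F,I,L,M,N,O,S,V,W,X} on symbol 0: members go to different blocks, giving {F,I,L,M,N,O,S,V,W,X} and {C}.
Split {F,I,L,M,N,O,S,V,W,X} by δ(·,0) → {F,I,L,M,O,S,V,W,X} and {N}.
Split {F,I,L,M,O,S,V,W,X} by δ(·,0) → {F,I,L,M,S,W,X} and {O,V}.
Split {F,I,L,M,S,W,X} by δ(·,0) → {F,L,S,W} and {I,M,X}.
Split {I,M,X} by δ(·,0) → {M,X} and {I}.
Refine {F,L,S,W} on symbol 1: members go to different blocks, giving {L,S,W} and {F}.
Stable partition: {L,S,W} | {A} | {C} | {N} | {O,V} | {M,X} | {I} | {F} — 8 equivalence classes.

8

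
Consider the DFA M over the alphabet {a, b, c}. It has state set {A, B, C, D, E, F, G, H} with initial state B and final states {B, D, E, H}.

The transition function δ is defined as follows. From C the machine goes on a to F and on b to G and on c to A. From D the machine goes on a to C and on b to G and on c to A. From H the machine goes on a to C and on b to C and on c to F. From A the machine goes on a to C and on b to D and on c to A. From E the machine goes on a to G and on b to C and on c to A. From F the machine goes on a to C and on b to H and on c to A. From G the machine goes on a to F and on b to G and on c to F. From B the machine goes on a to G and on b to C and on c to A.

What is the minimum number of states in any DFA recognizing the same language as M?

3

Reachable states from the start: {A,B,C,D,F,G,H}. Unreachable: {E} — drop them.
Initial partition by acceptance: {B,D,H} | {A,C,F,G}.
Split {A,C,F,G} by δ(·,b) → {A,F} and {C,G}.
No further refinement is possible. Final partition (3 blocks): {B,D,H} | {A,F} | {C,G}.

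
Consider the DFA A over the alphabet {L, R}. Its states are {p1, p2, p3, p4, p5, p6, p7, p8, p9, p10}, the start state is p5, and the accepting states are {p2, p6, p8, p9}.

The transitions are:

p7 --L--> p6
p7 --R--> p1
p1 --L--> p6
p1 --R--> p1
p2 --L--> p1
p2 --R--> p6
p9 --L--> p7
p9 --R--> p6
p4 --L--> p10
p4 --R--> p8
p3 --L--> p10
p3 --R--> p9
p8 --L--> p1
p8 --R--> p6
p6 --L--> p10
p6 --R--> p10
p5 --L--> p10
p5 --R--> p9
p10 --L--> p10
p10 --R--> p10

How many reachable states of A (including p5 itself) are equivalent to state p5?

Reachable states from the start: {p1,p5,p6,p7,p9,p10}. Unreachable: {p2,p3,p4,p8} — drop them.
P0 = {p6,p9} | {p1,p5,p7,p10}.
On input R, block {p6,p9} splits into {p6} and {p9}.
On input L, block {p1,p5,p7,p10} splits into {p1,p7} and {p5,p10}.
Split {p5,p10} by δ(·,R) → {p5} and {p10}.
Stable partition: {p6} | {p1,p7} | {p9} | {p5} | {p10} — 5 equivalence classes.
The equivalence class containing p5 is {p5}, of size 1.

1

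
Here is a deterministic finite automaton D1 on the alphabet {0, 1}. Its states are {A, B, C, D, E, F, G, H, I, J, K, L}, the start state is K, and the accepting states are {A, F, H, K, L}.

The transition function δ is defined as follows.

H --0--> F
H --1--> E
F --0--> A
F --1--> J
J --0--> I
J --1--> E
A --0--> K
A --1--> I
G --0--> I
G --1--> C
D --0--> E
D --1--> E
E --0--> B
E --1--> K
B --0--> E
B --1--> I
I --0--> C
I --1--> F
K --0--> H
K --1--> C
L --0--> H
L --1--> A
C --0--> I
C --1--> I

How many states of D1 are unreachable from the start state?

Starting at K and following transitions, the reachable set is {A, B, C, E, F, H, I, J, K}. That leaves D, G, L unreachable — 3 in total.

3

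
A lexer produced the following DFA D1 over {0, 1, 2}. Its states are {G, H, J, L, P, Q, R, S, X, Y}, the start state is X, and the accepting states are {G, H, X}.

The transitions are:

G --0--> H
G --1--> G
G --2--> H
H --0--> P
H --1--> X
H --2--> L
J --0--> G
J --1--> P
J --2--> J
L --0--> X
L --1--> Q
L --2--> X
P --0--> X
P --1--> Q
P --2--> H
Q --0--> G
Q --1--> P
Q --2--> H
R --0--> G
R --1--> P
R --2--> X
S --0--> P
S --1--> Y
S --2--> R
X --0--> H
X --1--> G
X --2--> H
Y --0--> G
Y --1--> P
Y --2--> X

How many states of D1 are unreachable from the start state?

4

BFS from X reaches {G, H, L, P, Q, X}; the 4 state(s) J, R, S, Y are never visited.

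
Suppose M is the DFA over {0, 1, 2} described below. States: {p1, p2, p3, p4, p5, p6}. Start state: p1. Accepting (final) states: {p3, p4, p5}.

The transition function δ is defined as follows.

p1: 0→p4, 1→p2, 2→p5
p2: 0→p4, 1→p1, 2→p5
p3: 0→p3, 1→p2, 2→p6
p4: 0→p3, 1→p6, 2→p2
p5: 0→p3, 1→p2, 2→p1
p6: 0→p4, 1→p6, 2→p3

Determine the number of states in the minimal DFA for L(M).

All states are reachable from the start state.
Start with accepting vs non-accepting: {p3,p4,p5} | {p1,p2,p6}.
Stable partition: {p3,p4,p5} | {p1,p2,p6} — 2 equivalence classes.

2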